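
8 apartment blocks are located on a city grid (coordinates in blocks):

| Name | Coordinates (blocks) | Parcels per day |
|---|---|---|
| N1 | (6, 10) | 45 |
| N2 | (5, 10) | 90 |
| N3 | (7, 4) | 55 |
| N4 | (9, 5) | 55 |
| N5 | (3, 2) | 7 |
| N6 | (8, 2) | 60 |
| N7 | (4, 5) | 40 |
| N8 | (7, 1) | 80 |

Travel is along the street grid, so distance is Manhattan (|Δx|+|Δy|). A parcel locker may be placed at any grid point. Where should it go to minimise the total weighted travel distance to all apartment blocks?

Manhattan distance separates: Σwᵢ(|x−xᵢ|+|y−yᵢ|) = Σwᵢ|x−xᵢ| + Σwᵢ|y−yᵢ|, so x and y are optimised independently as 1-D weighted medians.
Total weight W = 432; half = 216.
x-coordinate, sorted with cumulative weight:
  x=3 (N5, w=7) cum 7
  x=4 (N7, w=40) cum 47
  x=5 (N2, w=90) cum 137
  x=6 (N1, w=45) cum 182
  x=7 (N3, w=55) cum 237  ← median
  x=7 (N8, w=80) cum 317
  x=8 (N6, w=60) cum 377
  x=9 (N4, w=55) cum 432
⇒ x* = 7
y-coordinate, sorted with cumulative weight:
  y=1 (N8, w=80) cum 80
  y=2 (N5, w=7) cum 87
  y=2 (N6, w=60) cum 147
  y=4 (N3, w=55) cum 202
  y=5 (N4, w=55) cum 257  ← median
  y=5 (N7, w=40) cum 297
  y=10 (N1, w=45) cum 342
  y=10 (N2, w=90) cum 432
⇒ y* = 5

(7, 5)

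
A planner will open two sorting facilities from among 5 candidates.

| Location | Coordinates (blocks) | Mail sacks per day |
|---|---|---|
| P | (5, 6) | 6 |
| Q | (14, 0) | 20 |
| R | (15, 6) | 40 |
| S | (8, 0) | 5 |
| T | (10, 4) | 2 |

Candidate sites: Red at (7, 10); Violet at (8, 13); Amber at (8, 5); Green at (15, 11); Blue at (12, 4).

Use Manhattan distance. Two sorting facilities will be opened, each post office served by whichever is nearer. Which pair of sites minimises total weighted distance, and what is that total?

Evaluate every pair (each demand assigned to the nearer of the two):
  {Amber, Blue}: total = 373
  {Red, Blue}: total = 400
  {Violet, Blue}: total = 418
  {Green, Blue}: total = 418
  {Amber, Green}: total = 475
  {Red, Green}: total = 549
  {Violet, Green}: total = 587
  {Red, Amber}: total = 595
  {Violet, Amber}: total = 595
  {Red, Violet}: total = 929
Best pair: {Amber, Blue} with total 373.

{Amber, Blue}, total 373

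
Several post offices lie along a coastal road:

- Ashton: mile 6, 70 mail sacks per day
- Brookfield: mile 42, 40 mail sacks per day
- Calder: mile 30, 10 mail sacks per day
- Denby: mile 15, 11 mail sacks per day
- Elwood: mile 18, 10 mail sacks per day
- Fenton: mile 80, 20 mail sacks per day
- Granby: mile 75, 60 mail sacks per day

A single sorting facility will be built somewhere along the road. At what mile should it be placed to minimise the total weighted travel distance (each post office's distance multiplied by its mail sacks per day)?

x = 42

For a sum of weighted absolute distances on a line, the optimum is the weighted median (not the mean). Total weight W = 221; half-weight = 110.5.
Sort by position and accumulate weight:
  mile 6 (Ashton, w=70) → cum 70
  mile 15 (Denby, w=11) → cum 81
  mile 18 (Elwood, w=10) → cum 91
  mile 30 (Calder, w=10) → cum 101
  mile 42 (Brookfield, w=40) → cum 141  ≥ 110.5 → median here
  mile 75 (Granby, w=60) → cum 201
  mile 80 (Fenton, w=20) → cum 221
Optimal location: mile 42.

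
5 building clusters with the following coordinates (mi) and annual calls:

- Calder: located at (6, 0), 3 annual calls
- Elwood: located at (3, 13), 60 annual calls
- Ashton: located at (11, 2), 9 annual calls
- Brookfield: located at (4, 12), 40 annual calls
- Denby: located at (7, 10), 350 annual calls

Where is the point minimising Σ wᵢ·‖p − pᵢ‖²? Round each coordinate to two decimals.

(6.29, 10.34)

The minimiser of Σwᵢ‖p−pᵢ‖² is the weighted centroid p* = (Σwᵢpᵢ)/(Σwᵢ).
Σwᵢ = 462.
Σwᵢxᵢ = 3·6 + 60·3 + 9·11 + 40·4 + 350·7 = 2907.
Σwᵢyᵢ = 3·0 + 60·13 + 9·2 + 40·12 + 350·10 = 4778.
x* = 2907/462 = 6.29, y* = 4778/462 = 10.34.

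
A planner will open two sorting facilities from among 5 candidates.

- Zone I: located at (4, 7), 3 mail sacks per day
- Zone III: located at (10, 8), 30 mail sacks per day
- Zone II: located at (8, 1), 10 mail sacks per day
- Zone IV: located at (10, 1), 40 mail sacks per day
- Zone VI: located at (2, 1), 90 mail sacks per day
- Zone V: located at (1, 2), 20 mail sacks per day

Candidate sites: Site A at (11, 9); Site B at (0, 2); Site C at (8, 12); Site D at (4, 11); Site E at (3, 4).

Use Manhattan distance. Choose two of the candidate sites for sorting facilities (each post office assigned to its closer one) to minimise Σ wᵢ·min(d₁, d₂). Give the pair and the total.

Evaluate every pair (each demand assigned to the nearer of the two):
  {Site A, Site B}: total = 827
  {Site A, Site E}: total = 952
  {Site B, Site C}: total = 1027
  {Site B, Site D}: total = 1102
  {Site B, Site E}: total = 1112
  {Site C, Site E}: total = 1112
  {Site D, Site E}: total = 1202
  {Site A, Site D}: total = 1862
  {Site C, Site D}: total = 2142
  {Site A, Site C}: total = 2427
Best pair: {Site A, Site B} with total 827.

{Site A, Site B}, total 827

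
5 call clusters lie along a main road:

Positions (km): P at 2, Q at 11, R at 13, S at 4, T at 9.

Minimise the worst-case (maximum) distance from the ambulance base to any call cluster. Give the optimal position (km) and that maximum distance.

location 7.5, max distance 5.5

The 1-center on a line is the midpoint of the two extreme points: leftmost at 2, rightmost at 13.
Optimal location = (2 + 13)/2 = 7.5; maximum distance = (13 − 2)/2 = 5.5.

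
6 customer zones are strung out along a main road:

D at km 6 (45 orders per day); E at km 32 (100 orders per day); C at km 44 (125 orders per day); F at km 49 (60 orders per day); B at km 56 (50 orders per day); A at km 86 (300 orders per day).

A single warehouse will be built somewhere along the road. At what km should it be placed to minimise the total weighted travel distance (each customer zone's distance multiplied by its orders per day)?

For a sum of weighted absolute distances on a line, the optimum is the weighted median (not the mean). Total weight W = 680; half-weight = 340.
Sort by position and accumulate weight:
  km 6 (D, w=45) → cum 45
  km 32 (E, w=100) → cum 145
  km 44 (C, w=125) → cum 270
  km 49 (F, w=60) → cum 330
  km 56 (B, w=50) → cum 380  ≥ 340 → median here
  km 86 (A, w=300) → cum 680
Optimal location: km 56.

x = 56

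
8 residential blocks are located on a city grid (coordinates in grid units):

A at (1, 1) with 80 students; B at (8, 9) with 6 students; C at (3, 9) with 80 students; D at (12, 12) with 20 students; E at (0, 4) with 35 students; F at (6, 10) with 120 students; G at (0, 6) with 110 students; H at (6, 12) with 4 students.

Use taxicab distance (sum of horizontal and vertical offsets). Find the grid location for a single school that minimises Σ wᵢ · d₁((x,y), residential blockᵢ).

Manhattan distance separates: Σwᵢ(|x−xᵢ|+|y−yᵢ|) = Σwᵢ|x−xᵢ| + Σwᵢ|y−yᵢ|, so x and y are optimised independently as 1-D weighted medians.
Total weight W = 455; half = 227.5.
x-coordinate, sorted with cumulative weight:
  x=0 (E, w=35) cum 35
  x=0 (G, w=110) cum 145
  x=1 (A, w=80) cum 225
  x=3 (C, w=80) cum 305  ← median
  x=6 (F, w=120) cum 425
  x=6 (H, w=4) cum 429
  x=8 (B, w=6) cum 435
  x=12 (D, w=20) cum 455
⇒ x* = 3
y-coordinate, sorted with cumulative weight:
  y=1 (A, w=80) cum 80
  y=4 (E, w=35) cum 115
  y=6 (G, w=110) cum 225
  y=9 (B, w=6) cum 231  ← median
  y=9 (C, w=80) cum 311
  y=10 (F, w=120) cum 431
  y=12 (D, w=20) cum 451
  y=12 (H, w=4) cum 455
⇒ y* = 9

(3, 9)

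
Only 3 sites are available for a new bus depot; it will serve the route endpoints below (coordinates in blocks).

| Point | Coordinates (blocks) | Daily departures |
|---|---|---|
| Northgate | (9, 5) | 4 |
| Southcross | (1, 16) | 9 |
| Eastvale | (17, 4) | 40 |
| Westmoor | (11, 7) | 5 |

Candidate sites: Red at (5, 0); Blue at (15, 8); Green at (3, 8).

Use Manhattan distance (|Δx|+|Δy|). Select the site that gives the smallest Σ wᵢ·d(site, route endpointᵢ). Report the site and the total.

Total weighted distance at each candidate:
  Red (5, 0): total = 921
  Blue (15, 8): total = 499
  Green (3, 8): total = 891
Minimum is at Blue with total 499 blocks.

Blue, total 499 blocks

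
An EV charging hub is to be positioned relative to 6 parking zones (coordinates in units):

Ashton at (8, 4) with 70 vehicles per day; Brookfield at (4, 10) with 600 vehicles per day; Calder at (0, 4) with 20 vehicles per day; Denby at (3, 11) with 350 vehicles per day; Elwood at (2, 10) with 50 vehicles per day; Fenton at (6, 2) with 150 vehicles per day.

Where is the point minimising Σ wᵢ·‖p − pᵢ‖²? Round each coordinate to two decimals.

(4.04, 8.88)

The minimiser of Σwᵢ‖p−pᵢ‖² is the weighted centroid p* = (Σwᵢpᵢ)/(Σwᵢ).
Σwᵢ = 1240.
Σwᵢxᵢ = 70·8 + 600·4 + 20·0 + 350·3 + 50·2 + 150·6 = 5010.
Σwᵢyᵢ = 70·4 + 600·10 + 20·4 + 350·11 + 50·10 + 150·2 = 11010.
x* = 5010/1240 = 4.04, y* = 11010/1240 = 8.88.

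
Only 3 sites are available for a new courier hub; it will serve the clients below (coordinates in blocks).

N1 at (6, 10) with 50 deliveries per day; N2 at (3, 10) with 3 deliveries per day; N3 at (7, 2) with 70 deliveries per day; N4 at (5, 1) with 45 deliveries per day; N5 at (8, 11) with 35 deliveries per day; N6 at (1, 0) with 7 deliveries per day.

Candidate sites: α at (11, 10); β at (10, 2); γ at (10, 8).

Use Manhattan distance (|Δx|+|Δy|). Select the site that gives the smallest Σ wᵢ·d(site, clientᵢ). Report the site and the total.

Total weighted distance at each candidate:
  α (11, 10): total = 2069
  β (10, 2): total = 1587
  γ (10, 8): total = 1791
Minimum is at β with total 1587 blocks.

β, total 1587 blocks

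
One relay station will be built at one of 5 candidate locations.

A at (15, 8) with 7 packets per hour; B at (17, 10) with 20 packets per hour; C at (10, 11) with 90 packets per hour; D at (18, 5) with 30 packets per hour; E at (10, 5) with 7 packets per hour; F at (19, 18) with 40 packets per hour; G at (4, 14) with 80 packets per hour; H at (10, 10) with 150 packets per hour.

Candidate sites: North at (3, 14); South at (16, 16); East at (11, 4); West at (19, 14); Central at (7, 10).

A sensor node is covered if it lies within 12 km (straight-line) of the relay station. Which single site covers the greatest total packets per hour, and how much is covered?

Central, covering 354

Coverage radius r = 12 km; a point is covered iff (Δx)²+(Δy)² ≤ 12² = 144.
  North (3, 14): covers {C, E, G, H} → 327
  South (16, 16): covers {A, B, C, D, F, H} → 337
  East (11, 4): covers {A, B, C, D, E, H} → 304
  West (19, 14): covers {A, B, C, D, F, H} → 337
  Central (7, 10): covers {A, B, C, E, G, H} → 354
Maximum coverage at Central: 354 packets per hour.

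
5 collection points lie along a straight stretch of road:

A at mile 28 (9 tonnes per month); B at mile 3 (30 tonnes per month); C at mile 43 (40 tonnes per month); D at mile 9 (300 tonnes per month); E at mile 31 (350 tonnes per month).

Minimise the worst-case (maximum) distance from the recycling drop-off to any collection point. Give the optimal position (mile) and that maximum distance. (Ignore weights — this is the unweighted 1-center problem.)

location 23, max distance 20

The 1-center on a line is the midpoint of the two extreme points: leftmost at 3, rightmost at 43.
Optimal location = (3 + 43)/2 = 23; maximum distance = (43 − 3)/2 = 20.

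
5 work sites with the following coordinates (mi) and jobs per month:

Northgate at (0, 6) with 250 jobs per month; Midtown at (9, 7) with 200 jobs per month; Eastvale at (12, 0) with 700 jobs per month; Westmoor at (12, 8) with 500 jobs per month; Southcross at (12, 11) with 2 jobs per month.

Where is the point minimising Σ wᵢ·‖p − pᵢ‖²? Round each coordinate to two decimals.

The minimiser of Σwᵢ‖p−pᵢ‖² is the weighted centroid p* = (Σwᵢpᵢ)/(Σwᵢ).
Σwᵢ = 1652.
Σwᵢxᵢ = 250·0 + 200·9 + 700·12 + 500·12 + 2·12 = 16224.
Σwᵢyᵢ = 250·6 + 200·7 + 700·0 + 500·8 + 2·11 = 6922.
x* = 16224/1652 = 9.82, y* = 6922/1652 = 4.19.

(9.82, 4.19)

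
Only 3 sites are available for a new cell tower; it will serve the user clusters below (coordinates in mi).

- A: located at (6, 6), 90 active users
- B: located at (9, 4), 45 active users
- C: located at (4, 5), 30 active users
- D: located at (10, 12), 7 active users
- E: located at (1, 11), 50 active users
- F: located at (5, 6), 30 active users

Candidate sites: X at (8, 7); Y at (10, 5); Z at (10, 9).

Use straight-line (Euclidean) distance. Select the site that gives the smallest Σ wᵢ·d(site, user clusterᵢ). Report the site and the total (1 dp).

X, total 1013.4 mi

Total weighted distance at each candidate:
  X (8, 7): total = 1013.4
  Y (10, 5): total = 1357.5
  Z (10, 9): total = 1552.7
Minimum is at X with total 1013.4 mi.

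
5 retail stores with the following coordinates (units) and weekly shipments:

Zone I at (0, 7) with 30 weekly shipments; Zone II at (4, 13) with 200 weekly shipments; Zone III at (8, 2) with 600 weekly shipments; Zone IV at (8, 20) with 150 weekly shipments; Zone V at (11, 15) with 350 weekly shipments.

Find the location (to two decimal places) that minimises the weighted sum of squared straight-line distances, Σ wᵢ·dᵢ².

The minimiser of Σwᵢ‖p−pᵢ‖² is the weighted centroid p* = (Σwᵢpᵢ)/(Σwᵢ).
Σwᵢ = 1330.
Σwᵢxᵢ = 30·0 + 200·4 + 600·8 + 150·8 + 350·11 = 10650.
Σwᵢyᵢ = 30·7 + 200·13 + 600·2 + 150·20 + 350·15 = 12260.
x* = 10650/1330 = 8.01, y* = 12260/1330 = 9.22.

(8.01, 9.22)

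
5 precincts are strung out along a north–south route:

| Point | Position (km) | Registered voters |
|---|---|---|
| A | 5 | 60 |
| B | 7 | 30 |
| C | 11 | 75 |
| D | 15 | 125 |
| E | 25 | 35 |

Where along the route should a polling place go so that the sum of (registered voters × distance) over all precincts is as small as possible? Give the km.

For a sum of weighted absolute distances on a line, the optimum is the weighted median (not the mean). Total weight W = 325; half-weight = 162.5.
Sort by position and accumulate weight:
  km 5 (A, w=60) → cum 60
  km 7 (B, w=30) → cum 90
  km 11 (C, w=75) → cum 165  ≥ 162.5 → median here
  km 15 (D, w=125) → cum 290
  km 25 (E, w=35) → cum 325
Optimal location: km 11.

x = 11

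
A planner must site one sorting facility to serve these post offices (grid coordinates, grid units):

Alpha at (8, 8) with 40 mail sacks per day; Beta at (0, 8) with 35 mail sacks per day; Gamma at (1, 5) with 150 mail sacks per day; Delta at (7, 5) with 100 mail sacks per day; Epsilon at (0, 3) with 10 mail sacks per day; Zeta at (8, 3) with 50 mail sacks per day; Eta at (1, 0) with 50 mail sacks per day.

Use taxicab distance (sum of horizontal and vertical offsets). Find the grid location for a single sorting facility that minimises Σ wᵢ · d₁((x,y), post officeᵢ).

Manhattan distance separates: Σwᵢ(|x−xᵢ|+|y−yᵢ|) = Σwᵢ|x−xᵢ| + Σwᵢ|y−yᵢ|, so x and y are optimised independently as 1-D weighted medians.
Total weight W = 435; half = 217.5.
x-coordinate, sorted with cumulative weight:
  x=0 (Beta, w=35) cum 35
  x=0 (Epsilon, w=10) cum 45
  x=1 (Gamma, w=150) cum 195
  x=1 (Eta, w=50) cum 245  ← median
  x=7 (Delta, w=100) cum 345
  x=8 (Alpha, w=40) cum 385
  x=8 (Zeta, w=50) cum 435
⇒ x* = 1
y-coordinate, sorted with cumulative weight:
  y=0 (Eta, w=50) cum 50
  y=3 (Epsilon, w=10) cum 60
  y=3 (Zeta, w=50) cum 110
  y=5 (Gamma, w=150) cum 260  ← median
  y=5 (Delta, w=100) cum 360
  y=8 (Alpha, w=40) cum 400
  y=8 (Beta, w=35) cum 435
⇒ y* = 5

(1, 5)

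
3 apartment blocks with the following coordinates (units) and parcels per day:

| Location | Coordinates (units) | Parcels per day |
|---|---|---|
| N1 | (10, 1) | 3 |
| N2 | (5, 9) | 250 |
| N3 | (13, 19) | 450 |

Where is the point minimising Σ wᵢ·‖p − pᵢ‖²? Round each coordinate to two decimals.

The minimiser of Σwᵢ‖p−pᵢ‖² is the weighted centroid p* = (Σwᵢpᵢ)/(Σwᵢ).
Σwᵢ = 703.
Σwᵢxᵢ = 3·10 + 250·5 + 450·13 = 7130.
Σwᵢyᵢ = 3·1 + 250·9 + 450·19 = 10803.
x* = 7130/703 = 10.14, y* = 10803/703 = 15.37.

(10.14, 15.37)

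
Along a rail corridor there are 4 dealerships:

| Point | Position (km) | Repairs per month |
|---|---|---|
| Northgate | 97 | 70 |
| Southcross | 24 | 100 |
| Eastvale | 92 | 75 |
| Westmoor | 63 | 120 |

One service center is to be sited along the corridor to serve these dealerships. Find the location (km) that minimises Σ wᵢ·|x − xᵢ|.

For a sum of weighted absolute distances on a line, the optimum is the weighted median (not the mean). Total weight W = 365; half-weight = 182.5.
Sort by position and accumulate weight:
  km 24 (Southcross, w=100) → cum 100
  km 63 (Westmoor, w=120) → cum 220  ≥ 182.5 → median here
  km 92 (Eastvale, w=75) → cum 295
  km 97 (Northgate, w=70) → cum 365
Optimal location: km 63.

x = 63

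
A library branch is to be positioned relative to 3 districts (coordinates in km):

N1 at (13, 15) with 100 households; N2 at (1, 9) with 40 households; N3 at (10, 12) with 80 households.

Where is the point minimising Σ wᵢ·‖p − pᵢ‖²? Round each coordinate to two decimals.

The minimiser of Σwᵢ‖p−pᵢ‖² is the weighted centroid p* = (Σwᵢpᵢ)/(Σwᵢ).
Σwᵢ = 220.
Σwᵢxᵢ = 100·13 + 40·1 + 80·10 = 2140.
Σwᵢyᵢ = 100·15 + 40·9 + 80·12 = 2820.
x* = 2140/220 = 9.73, y* = 2820/220 = 12.82.

(9.73, 12.82)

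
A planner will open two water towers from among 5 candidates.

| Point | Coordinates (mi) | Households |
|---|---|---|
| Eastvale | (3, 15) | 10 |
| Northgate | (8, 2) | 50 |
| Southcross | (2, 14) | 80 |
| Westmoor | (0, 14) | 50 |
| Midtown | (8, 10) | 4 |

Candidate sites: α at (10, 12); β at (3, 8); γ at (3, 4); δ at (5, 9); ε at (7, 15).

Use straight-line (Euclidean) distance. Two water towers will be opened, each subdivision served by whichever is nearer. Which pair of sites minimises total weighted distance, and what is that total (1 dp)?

{γ, ε}, total 1091.1

Evaluate every pair (each demand assigned to the nearer of the two):
  {γ, ε}: total = 1091.1
  {γ, δ}: total = 1165.2
  {β, γ}: total = 1182.8
  {β, ε}: total = 1194.2
  {δ, ε}: total = 1194.9
  {β, δ}: total = 1258.6
  {α, δ}: total = 1275.4
  {α, β}: total = 1293.9
  {α, ε}: total = 1322.7
  {α, γ}: total = 1526.3
Best pair: {γ, ε} with total 1091.1.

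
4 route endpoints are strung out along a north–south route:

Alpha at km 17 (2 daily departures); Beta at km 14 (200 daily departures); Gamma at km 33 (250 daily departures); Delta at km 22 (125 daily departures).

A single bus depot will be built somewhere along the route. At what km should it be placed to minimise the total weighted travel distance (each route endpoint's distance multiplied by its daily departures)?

x = 22

For a sum of weighted absolute distances on a line, the optimum is the weighted median (not the mean). Total weight W = 577; half-weight = 288.5.
Sort by position and accumulate weight:
  km 14 (Beta, w=200) → cum 200
  km 17 (Alpha, w=2) → cum 202
  km 22 (Delta, w=125) → cum 327  ≥ 288.5 → median here
  km 33 (Gamma, w=250) → cum 577
Optimal location: km 22.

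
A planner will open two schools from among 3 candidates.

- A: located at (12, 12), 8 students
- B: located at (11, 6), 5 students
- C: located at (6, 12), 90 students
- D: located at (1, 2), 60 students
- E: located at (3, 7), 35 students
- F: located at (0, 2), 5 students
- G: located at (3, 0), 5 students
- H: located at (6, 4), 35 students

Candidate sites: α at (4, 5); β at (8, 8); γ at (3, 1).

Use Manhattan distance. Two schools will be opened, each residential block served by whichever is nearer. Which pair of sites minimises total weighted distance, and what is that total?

Evaluate every pair (each demand assigned to the nearer of the two):
  {β, γ}: total = 1254
  {α, β}: total = 1264
  {α, γ}: total = 1385
Best pair: {β, γ} with total 1254.

{β, γ}, total 1254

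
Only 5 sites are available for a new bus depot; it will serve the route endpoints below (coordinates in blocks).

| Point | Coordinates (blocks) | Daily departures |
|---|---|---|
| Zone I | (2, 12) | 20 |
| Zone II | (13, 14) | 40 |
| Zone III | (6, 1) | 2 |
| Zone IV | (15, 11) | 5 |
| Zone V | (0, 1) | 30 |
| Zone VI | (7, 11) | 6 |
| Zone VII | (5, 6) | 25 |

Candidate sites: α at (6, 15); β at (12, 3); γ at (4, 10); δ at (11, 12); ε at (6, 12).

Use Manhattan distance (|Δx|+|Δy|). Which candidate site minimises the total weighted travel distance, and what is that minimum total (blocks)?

Total weighted distance at each candidate:
  α (6, 15): total = 1433
  β (12, 3): total = 1679
  γ (4, 10): total = 1221
  δ (11, 12): total = 1387
  ε (6, 12): total = 1209
Minimum is at ε with total 1209 blocks.

ε, total 1209 blocks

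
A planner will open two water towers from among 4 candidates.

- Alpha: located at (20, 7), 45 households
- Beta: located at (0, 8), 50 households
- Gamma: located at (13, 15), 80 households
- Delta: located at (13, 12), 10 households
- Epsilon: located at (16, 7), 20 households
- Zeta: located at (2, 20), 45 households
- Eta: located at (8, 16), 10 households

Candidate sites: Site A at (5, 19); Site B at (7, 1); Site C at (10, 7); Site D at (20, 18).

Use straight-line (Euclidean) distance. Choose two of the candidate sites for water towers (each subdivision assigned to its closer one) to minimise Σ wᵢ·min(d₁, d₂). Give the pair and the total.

{Site A, Site C}, total 1999.1

Evaluate every pair (each demand assigned to the nearer of the two):
  {Site A, Site C}: total = 1999.1
  {Site A, Site D}: total = 2219.4
  {Site A, Site B}: total = 2362.2
  {Site C, Site D}: total = 2519.2
  {Site B, Site C}: total = 2585.9
  {Site B, Site D}: total = 2844.4
Best pair: {Site A, Site C} with total 1999.1.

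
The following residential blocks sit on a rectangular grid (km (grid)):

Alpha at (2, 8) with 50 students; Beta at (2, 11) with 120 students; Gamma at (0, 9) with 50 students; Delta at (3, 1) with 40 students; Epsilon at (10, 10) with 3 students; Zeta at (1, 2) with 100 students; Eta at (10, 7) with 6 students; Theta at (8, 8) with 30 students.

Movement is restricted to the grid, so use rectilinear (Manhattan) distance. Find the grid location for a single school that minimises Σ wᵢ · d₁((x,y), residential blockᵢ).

Manhattan distance separates: Σwᵢ(|x−xᵢ|+|y−yᵢ|) = Σwᵢ|x−xᵢ| + Σwᵢ|y−yᵢ|, so x and y are optimised independently as 1-D weighted medians.
Total weight W = 399; half = 199.5.
x-coordinate, sorted with cumulative weight:
  x=0 (Gamma, w=50) cum 50
  x=1 (Zeta, w=100) cum 150
  x=2 (Alpha, w=50) cum 200  ← median
  x=2 (Beta, w=120) cum 320
  x=3 (Delta, w=40) cum 360
  x=8 (Theta, w=30) cum 390
  x=10 (Epsilon, w=3) cum 393
  x=10 (Eta, w=6) cum 399
⇒ x* = 2
y-coordinate, sorted with cumulative weight:
  y=1 (Delta, w=40) cum 40
  y=2 (Zeta, w=100) cum 140
  y=7 (Eta, w=6) cum 146
  y=8 (Alpha, w=50) cum 196
  y=8 (Theta, w=30) cum 226  ← median
  y=9 (Gamma, w=50) cum 276
  y=10 (Epsilon, w=3) cum 279
  y=11 (Beta, w=120) cum 399
⇒ y* = 8

(2, 8)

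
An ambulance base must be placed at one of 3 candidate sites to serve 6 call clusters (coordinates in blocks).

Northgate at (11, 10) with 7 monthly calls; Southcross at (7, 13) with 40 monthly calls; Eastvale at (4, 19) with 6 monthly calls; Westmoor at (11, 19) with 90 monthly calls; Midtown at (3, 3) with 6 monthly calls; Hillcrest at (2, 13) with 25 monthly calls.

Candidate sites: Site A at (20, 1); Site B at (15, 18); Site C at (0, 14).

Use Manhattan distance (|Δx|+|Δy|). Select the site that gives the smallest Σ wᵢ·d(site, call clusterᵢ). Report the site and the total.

Site B, total 1738 blocks

Total weighted distance at each candidate:
  Site A (20, 1): total = 4624
  Site B (15, 18): total = 1738
  Site C (0, 14): total = 2078
Minimum is at Site B with total 1738 blocks.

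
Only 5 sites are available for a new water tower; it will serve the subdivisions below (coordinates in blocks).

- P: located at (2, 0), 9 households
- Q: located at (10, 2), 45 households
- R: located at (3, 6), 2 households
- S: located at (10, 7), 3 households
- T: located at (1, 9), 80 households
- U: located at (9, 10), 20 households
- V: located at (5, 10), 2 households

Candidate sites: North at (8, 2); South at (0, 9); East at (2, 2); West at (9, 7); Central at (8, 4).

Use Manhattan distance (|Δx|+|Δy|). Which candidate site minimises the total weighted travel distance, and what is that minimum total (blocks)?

South, total 1204 blocks

Total weighted distance at each candidate:
  North (8, 2): total = 1523
  South (0, 9): total = 1204
  East (2, 2): total = 1389
  West (9, 7): total = 1287
  Central (8, 4): total = 1417
Minimum is at South with total 1204 blocks.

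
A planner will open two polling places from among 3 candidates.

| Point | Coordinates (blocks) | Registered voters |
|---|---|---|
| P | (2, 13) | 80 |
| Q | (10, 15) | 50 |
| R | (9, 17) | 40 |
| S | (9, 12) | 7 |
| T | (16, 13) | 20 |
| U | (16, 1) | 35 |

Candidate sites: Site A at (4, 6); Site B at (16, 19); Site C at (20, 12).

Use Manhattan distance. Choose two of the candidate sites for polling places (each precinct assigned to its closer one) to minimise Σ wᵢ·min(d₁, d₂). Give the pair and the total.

{Site A, Site B}, total 2372

Evaluate every pair (each demand assigned to the nearer of the two):
  {Site A, Site B}: total = 2372
  {Site A, Site C}: total = 2712
  {Site B, Site C}: total = 3082
Best pair: {Site A, Site B} with total 2372.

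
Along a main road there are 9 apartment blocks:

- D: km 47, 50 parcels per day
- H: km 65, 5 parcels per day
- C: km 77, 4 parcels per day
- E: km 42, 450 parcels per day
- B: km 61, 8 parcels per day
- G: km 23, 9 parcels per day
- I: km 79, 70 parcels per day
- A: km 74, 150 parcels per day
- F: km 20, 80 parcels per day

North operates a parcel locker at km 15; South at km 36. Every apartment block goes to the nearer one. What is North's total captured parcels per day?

89

The indifferent point is the midpoint (15+36)/2 = 25.5; apartment blocks left of it (closer to North at 15) go to North, those right go to South.
  F at 20 (w=80) → North
  G at 23 (w=9) → North
  E at 42 (w=450) → South
  D at 47 (w=50) → South
  B at 61 (w=8) → South
  H at 65 (w=5) → South
  A at 74 (w=150) → South
  C at 77 (w=4) → South
  I at 79 (w=70) → South
North captures 89; South captures 737.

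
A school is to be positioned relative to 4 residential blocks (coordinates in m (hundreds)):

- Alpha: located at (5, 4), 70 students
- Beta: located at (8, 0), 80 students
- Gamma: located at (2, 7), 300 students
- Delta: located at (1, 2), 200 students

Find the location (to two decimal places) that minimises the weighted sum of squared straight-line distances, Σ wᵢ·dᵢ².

(2.75, 4.28)

The minimiser of Σwᵢ‖p−pᵢ‖² is the weighted centroid p* = (Σwᵢpᵢ)/(Σwᵢ).
Σwᵢ = 650.
Σwᵢxᵢ = 70·5 + 80·8 + 300·2 + 200·1 = 1790.
Σwᵢyᵢ = 70·4 + 80·0 + 300·7 + 200·2 = 2780.
x* = 1790/650 = 2.75, y* = 2780/650 = 4.28.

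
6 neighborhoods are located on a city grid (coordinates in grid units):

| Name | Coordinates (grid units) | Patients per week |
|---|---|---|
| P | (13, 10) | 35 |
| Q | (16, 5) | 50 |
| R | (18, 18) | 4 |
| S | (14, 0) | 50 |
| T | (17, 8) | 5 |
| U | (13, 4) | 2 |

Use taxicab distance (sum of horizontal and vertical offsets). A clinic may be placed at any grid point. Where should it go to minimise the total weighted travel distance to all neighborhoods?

(14, 5)

Manhattan distance separates: Σwᵢ(|x−xᵢ|+|y−yᵢ|) = Σwᵢ|x−xᵢ| + Σwᵢ|y−yᵢ|, so x and y are optimised independently as 1-D weighted medians.
Total weight W = 146; half = 73.
x-coordinate, sorted with cumulative weight:
  x=13 (P, w=35) cum 35
  x=13 (U, w=2) cum 37
  x=14 (S, w=50) cum 87  ← median
  x=16 (Q, w=50) cum 137
  x=17 (T, w=5) cum 142
  x=18 (R, w=4) cum 146
⇒ x* = 14
y-coordinate, sorted with cumulative weight:
  y=0 (S, w=50) cum 50
  y=4 (U, w=2) cum 52
  y=5 (Q, w=50) cum 102  ← median
  y=8 (T, w=5) cum 107
  y=10 (P, w=35) cum 142
  y=18 (R, w=4) cum 146
⇒ y* = 5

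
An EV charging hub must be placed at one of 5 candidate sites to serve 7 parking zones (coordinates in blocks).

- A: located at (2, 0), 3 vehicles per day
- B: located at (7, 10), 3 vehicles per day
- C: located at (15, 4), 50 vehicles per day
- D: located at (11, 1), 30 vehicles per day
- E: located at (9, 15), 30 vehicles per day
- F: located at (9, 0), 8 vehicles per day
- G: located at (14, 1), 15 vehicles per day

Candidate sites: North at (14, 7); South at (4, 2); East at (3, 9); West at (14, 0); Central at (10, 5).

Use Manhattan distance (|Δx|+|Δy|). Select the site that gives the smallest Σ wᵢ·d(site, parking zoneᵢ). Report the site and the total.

Central, total 1011 blocks

Total weighted distance at each candidate:
  North (14, 7): total = 1133
  South (4, 2): total = 1696
  East (3, 9): total = 2140
  West (14, 0): total = 1112
  Central (10, 5): total = 1011
Minimum is at Central with total 1011 blocks.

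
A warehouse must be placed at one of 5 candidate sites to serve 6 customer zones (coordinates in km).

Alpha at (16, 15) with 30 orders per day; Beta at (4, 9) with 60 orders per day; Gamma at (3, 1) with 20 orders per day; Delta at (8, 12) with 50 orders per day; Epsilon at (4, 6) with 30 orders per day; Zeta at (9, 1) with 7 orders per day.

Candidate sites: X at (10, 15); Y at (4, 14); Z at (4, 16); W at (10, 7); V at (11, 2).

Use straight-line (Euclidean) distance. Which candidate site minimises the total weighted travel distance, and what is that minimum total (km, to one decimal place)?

W, total 1358.2 km

Total weighted distance at each candidate:
  X (10, 15): total = 1605.2
  Y (4, 14): total = 1483.1
  Z (4, 16): total = 1775.4
  W (10, 7): total = 1358.2
  V (11, 2): total = 1952.6
Minimum is at W with total 1358.2 km.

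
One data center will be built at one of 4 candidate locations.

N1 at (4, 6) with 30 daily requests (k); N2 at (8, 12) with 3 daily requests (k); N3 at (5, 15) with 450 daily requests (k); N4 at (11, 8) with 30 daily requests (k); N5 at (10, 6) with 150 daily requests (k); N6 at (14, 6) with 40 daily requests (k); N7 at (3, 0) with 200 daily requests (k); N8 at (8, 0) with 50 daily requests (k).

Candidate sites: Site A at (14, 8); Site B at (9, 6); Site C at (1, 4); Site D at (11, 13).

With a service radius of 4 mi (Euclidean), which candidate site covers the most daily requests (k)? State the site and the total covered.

Coverage radius r = 4 mi; a point is covered iff (Δx)²+(Δy)² ≤ 4² = 16.
  Site A (14, 8): covers {N4, N6} → 70
  Site B (9, 6): covers {N4, N5} → 180
  Site C (1, 4): covers {N1} → 30
  Site D (11, 13): covers {N2} → 3
Maximum coverage at Site B: 180 daily requests (k).

Site B, covering 180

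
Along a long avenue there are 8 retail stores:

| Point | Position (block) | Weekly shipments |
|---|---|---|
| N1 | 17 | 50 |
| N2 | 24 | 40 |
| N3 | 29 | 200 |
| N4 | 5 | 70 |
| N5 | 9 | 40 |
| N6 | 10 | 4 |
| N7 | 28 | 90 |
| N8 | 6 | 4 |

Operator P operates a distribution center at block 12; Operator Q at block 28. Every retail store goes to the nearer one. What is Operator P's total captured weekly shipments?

The indifferent point is the midpoint (12+28)/2 = 20; retail stores left of it (closer to Operator P at 12) go to Operator P, those right go to Operator Q.
  N4 at 5 (w=70) → Operator P
  N8 at 6 (w=4) → Operator P
  N5 at 9 (w=40) → Operator P
  N6 at 10 (w=4) → Operator P
  N1 at 17 (w=50) → Operator P
  N2 at 24 (w=40) → Operator Q
  N7 at 28 (w=90) → Operator Q
  N3 at 29 (w=200) → Operator Q
Operator P captures 168; Operator Q captures 330.

168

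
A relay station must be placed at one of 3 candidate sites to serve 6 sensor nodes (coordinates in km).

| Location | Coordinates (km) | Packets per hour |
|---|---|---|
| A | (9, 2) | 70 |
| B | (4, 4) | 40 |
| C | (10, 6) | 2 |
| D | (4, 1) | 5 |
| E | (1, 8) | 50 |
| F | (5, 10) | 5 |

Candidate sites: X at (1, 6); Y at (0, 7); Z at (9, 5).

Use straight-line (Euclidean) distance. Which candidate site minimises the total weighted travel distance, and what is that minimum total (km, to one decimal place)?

Total weighted distance at each candidate:
  X (1, 6): total = 945.8
  Y (0, 7): total = 1076.7
  Z (9, 5): total = 908.0
Minimum is at Z with total 908.0 km.

Z, total 908.0 km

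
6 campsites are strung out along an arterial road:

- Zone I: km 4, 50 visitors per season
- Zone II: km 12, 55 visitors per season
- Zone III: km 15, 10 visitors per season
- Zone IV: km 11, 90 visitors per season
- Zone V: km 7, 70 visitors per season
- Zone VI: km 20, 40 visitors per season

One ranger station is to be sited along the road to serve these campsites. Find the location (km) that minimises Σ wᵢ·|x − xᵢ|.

x = 11

For a sum of weighted absolute distances on a line, the optimum is the weighted median (not the mean). Total weight W = 315; half-weight = 157.5.
Sort by position and accumulate weight:
  km 4 (Zone I, w=50) → cum 50
  km 7 (Zone V, w=70) → cum 120
  km 11 (Zone IV, w=90) → cum 210  ≥ 157.5 → median here
  km 12 (Zone II, w=55) → cum 265
  km 15 (Zone III, w=10) → cum 275
  km 20 (Zone VI, w=40) → cum 315
Optimal location: km 11.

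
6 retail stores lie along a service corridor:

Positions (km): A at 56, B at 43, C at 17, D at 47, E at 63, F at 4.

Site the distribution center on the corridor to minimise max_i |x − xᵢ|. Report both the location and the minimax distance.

The 1-center on a line is the midpoint of the two extreme points: leftmost at 4, rightmost at 63.
Optimal location = (4 + 63)/2 = 33.5; maximum distance = (63 − 4)/2 = 29.5.

location 33.5, max distance 29.5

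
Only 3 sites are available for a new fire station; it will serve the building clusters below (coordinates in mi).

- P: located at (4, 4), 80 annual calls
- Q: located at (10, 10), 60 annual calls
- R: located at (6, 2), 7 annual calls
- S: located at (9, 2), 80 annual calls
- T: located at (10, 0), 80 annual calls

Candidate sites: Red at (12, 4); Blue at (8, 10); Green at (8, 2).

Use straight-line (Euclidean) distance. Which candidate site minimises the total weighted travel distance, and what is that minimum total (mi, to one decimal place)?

Total weighted distance at each candidate:
  Red (12, 4): total = 1710.0
  Blue (8, 10): total = 2215.4
  Green (8, 2): total = 1172.8
Minimum is at Green with total 1172.8 mi.

Green, total 1172.8 mi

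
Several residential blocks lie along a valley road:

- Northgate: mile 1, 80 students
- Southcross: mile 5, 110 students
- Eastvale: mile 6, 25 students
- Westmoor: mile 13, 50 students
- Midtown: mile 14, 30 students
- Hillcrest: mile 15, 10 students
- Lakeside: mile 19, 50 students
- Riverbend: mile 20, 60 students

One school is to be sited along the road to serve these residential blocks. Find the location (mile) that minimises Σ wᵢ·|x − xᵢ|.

For a sum of weighted absolute distances on a line, the optimum is the weighted median (not the mean). Total weight W = 415; half-weight = 207.5.
Sort by position and accumulate weight:
  mile 1 (Northgate, w=80) → cum 80
  mile 5 (Southcross, w=110) → cum 190
  mile 6 (Eastvale, w=25) → cum 215  ≥ 207.5 → median here
  mile 13 (Westmoor, w=50) → cum 265
  mile 14 (Midtown, w=30) → cum 295
  mile 15 (Hillcrest, w=10) → cum 305
  mile 19 (Lakeside, w=50) → cum 355
  mile 20 (Riverbend, w=60) → cum 415
Optimal location: mile 6.

x = 6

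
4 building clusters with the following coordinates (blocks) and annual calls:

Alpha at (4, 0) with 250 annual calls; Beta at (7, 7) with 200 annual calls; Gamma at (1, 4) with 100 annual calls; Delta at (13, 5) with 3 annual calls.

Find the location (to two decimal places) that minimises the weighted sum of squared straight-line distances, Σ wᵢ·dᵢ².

(4.59, 3.28)

The minimiser of Σwᵢ‖p−pᵢ‖² is the weighted centroid p* = (Σwᵢpᵢ)/(Σwᵢ).
Σwᵢ = 553.
Σwᵢxᵢ = 250·4 + 200·7 + 100·1 + 3·13 = 2539.
Σwᵢyᵢ = 250·0 + 200·7 + 100·4 + 3·5 = 1815.
x* = 2539/553 = 4.59, y* = 1815/553 = 3.28.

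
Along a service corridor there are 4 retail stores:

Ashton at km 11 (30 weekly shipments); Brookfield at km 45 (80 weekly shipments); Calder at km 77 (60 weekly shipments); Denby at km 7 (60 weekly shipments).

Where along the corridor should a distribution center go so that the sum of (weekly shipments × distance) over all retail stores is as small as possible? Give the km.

For a sum of weighted absolute distances on a line, the optimum is the weighted median (not the mean). Total weight W = 230; half-weight = 115.
Sort by position and accumulate weight:
  km 7 (Denby, w=60) → cum 60
  km 11 (Ashton, w=30) → cum 90
  km 45 (Brookfield, w=80) → cum 170  ≥ 115 → median here
  km 77 (Calder, w=60) → cum 230
Optimal location: km 45.

x = 45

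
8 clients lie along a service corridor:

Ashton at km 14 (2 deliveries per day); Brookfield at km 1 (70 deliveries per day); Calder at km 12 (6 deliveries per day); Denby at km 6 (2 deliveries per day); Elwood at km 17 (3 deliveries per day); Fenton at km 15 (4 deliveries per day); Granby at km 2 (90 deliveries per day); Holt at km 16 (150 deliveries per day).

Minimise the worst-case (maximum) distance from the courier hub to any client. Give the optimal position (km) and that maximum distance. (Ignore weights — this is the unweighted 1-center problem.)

location 9, max distance 8

The 1-center on a line is the midpoint of the two extreme points: leftmost at 1, rightmost at 17.
Optimal location = (1 + 17)/2 = 9; maximum distance = (17 − 1)/2 = 8.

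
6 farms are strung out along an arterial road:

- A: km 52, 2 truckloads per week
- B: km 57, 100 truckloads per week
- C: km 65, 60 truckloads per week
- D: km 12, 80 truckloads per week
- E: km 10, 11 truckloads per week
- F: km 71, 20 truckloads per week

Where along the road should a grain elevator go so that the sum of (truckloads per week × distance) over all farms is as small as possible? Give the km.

x = 57

For a sum of weighted absolute distances on a line, the optimum is the weighted median (not the mean). Total weight W = 273; half-weight = 136.5.
Sort by position and accumulate weight:
  km 10 (E, w=11) → cum 11
  km 12 (D, w=80) → cum 91
  km 52 (A, w=2) → cum 93
  km 57 (B, w=100) → cum 193  ≥ 136.5 → median here
  km 65 (C, w=60) → cum 253
  km 71 (F, w=20) → cum 273
Optimal location: km 57.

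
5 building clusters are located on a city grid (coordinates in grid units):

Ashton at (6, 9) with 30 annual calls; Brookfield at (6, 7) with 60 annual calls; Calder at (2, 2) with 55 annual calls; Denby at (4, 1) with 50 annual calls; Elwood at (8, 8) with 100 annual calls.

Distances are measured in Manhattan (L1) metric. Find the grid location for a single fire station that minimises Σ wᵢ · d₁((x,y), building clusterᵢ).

Manhattan distance separates: Σwᵢ(|x−xᵢ|+|y−yᵢ|) = Σwᵢ|x−xᵢ| + Σwᵢ|y−yᵢ|, so x and y are optimised independently as 1-D weighted medians.
Total weight W = 295; half = 147.5.
x-coordinate, sorted with cumulative weight:
  x=2 (Calder, w=55) cum 55
  x=4 (Denby, w=50) cum 105
  x=6 (Ashton, w=30) cum 135
  x=6 (Brookfield, w=60) cum 195  ← median
  x=8 (Elwood, w=100) cum 295
⇒ x* = 6
y-coordinate, sorted with cumulative weight:
  y=1 (Denby, w=50) cum 50
  y=2 (Calder, w=55) cum 105
  y=7 (Brookfield, w=60) cum 165  ← median
  y=8 (Elwood, w=100) cum 265
  y=9 (Ashton, w=30) cum 295
⇒ y* = 7

(6, 7)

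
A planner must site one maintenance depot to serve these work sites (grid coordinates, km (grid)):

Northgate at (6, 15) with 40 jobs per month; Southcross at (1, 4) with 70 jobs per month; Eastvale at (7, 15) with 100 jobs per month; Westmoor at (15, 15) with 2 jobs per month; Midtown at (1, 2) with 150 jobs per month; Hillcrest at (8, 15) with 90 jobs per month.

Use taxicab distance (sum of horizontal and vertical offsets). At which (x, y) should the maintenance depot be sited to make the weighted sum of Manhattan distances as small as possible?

Manhattan distance separates: Σwᵢ(|x−xᵢ|+|y−yᵢ|) = Σwᵢ|x−xᵢ| + Σwᵢ|y−yᵢ|, so x and y are optimised independently as 1-D weighted medians.
Total weight W = 452; half = 226.
x-coordinate, sorted with cumulative weight:
  x=1 (Southcross, w=70) cum 70
  x=1 (Midtown, w=150) cum 220
  x=6 (Northgate, w=40) cum 260  ← median
  x=7 (Eastvale, w=100) cum 360
  x=8 (Hillcrest, w=90) cum 450
  x=15 (Westmoor, w=2) cum 452
⇒ x* = 6
y-coordinate, sorted with cumulative weight:
  y=2 (Midtown, w=150) cum 150
  y=4 (Southcross, w=70) cum 220
  y=15 (Northgate, w=40) cum 260  ← median
  y=15 (Eastvale, w=100) cum 360
  y=15 (Westmoor, w=2) cum 362
  y=15 (Hillcrest, w=90) cum 452
⇒ y* = 15

(6, 15)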